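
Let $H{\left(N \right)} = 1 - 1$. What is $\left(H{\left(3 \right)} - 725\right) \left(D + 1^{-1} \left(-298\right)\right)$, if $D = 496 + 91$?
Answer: $-209525$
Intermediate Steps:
$H{\left(N \right)} = 0$
$D = 587$
$\left(H{\left(3 \right)} - 725\right) \left(D + 1^{-1} \left(-298\right)\right) = \left(0 - 725\right) \left(587 + 1^{-1} \left(-298\right)\right) = - 725 \left(587 + 1 \left(-298\right)\right) = - 725 \left(587 - 298\right) = \left(-725\right) 289 = -209525$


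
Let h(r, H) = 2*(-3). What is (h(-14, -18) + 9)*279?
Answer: 837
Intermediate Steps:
h(r, H) = -6
(h(-14, -18) + 9)*279 = (-6 + 9)*279 = 3*279 = 837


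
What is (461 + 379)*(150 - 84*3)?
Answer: -85680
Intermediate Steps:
(461 + 379)*(150 - 84*3) = 840*(150 - 252) = 840*(-102) = -85680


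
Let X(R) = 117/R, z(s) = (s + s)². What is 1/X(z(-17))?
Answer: 1156/117 ≈ 9.8803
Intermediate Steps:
z(s) = 4*s² (z(s) = (2*s)² = 4*s²)
1/X(z(-17)) = 1/(117/((4*(-17)²))) = 1/(117/((4*289))) = 1/(117/1156) = 1156/117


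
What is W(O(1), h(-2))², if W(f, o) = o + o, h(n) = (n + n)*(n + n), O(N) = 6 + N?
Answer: 1024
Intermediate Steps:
h(n) = 4*n² (h(n) = (2*n)*(2*n) = 4*n²)
W(f, o) = 2*o
W(O(1), h(-2))² = (2*(4*(-2)²))² = (2*(4*4))² = (2*16)² = 32² = 1024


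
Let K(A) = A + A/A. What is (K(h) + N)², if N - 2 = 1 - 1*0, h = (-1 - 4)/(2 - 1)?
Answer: 1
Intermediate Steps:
h = -5 (h = -5/1 = -5*1 = -5)
K(A) = 1 + A (K(A) = A + 1 = 1 + A)
N = 3 (N = 2 + (1 - 1*0) = 2 + (1 + 0) = 2 + 1 = 3)
(K(h) + N)² = ((1 - 5) + 3)² = (-4 + 3)² = (-1)² = 1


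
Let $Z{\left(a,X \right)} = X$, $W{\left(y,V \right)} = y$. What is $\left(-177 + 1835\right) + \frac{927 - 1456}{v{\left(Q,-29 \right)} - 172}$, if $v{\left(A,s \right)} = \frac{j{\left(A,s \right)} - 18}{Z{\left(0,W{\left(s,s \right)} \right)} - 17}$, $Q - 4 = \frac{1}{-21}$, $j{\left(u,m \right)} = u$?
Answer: $\frac{275501920}{165857} \approx 1661.1$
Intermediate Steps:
$Q = \frac{83}{21}$ ($Q = 4 + \frac{1}{-21} = 4 - \frac{1}{21} = \frac{83}{21} \approx 3.9524$)
$v{\left(A,s \right)} = \frac{-18 + A}{-17 + s}$ ($v{\left(A,s \right)} = \frac{A - 18}{s - 17} = \frac{-18 + A}{-17 + s}$)
$\left(-177 + 1835\right) + \frac{927 - 1456}{v{\left(Q,-29 \right)} - 172} = \left(-177 + 1835\right) + \frac{927 - 1456}{\frac{-18 + \frac{83}{21}}{-17 - 29} - 172} = 1658 - \frac{529}{\frac{1}{-46} \left(- \frac{295}{21}\right) - 172} = 1658 - \frac{529}{\left(- \frac{1}{46}\right) \left(- \frac{295}{21}\right) - 172} = 1658 - \frac{529}{\frac{295}{966} - 172} = 1658 - \frac{529}{- \frac{165857}{966}} = 1658 - - \frac{511014}{165857} = 1658 + \frac{511014}{165857} = \frac{275501920}{165857}$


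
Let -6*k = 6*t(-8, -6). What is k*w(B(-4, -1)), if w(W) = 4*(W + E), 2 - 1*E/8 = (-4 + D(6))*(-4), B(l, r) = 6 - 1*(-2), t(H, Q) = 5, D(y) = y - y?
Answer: 2080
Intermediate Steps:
D(y) = 0
B(l, r) = 8 (B(l, r) = 6 + 2 = 8)
E = -112 (E = 16 - 8*(-4 + 0)*(-4) = 16 - (-32)*(-4) = 16 - 8*16 = 16 - 128 = -112)
k = -5 ≈ -5.0000
w(W) = -448 + 4*W (w(W) = 4*(W - 112) = 4*(-112 + W) = -448 + 4*W)
k*w(B(-4, -1)) = -5*(-448 + 4*8) = -5*(-448 + 32) = -5*(-416) = 2080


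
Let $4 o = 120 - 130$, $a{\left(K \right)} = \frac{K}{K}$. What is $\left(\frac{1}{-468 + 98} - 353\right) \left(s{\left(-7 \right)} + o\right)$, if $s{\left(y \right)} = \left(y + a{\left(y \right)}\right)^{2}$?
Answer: $- \frac{8750937}{740} \approx -11826.0$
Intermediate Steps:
$a{\left(K \right)} = 1$
$o = - \frac{5}{2}$ ($o = \frac{120 - 130}{4} = \frac{1}{4} \left(-10\right) = - \frac{5}{2} \approx -2.5$)
$s{\left(y \right)} = \left(1 + y\right)^{2}$ ($s{\left(y \right)} = \left(y + 1\right)^{2} = \left(1 + y\right)^{2}$)
$\left(\frac{1}{-468 + 98} - 353\right) \left(s{\left(-7 \right)} + o\right) = \left(\frac{1}{-468 + 98} - 353\right) \left(\left(1 - 7\right)^{2} - \frac{5}{2}\right) = \left(\frac{1}{-370} - 353\right) \left(\left(-6\right)^{2} - \frac{5}{2}\right) = \left(- \frac{1}{370} - 353\right) \left(36 - \frac{5}{2}\right) = \left(- \frac{130611}{370}\right) \frac{67}{2} = - \frac{8750937}{740}$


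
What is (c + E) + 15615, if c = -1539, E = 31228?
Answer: 45304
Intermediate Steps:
(c + E) + 15615 = (-1539 + 31228) + 15615 = 29689 + 15615 = 45304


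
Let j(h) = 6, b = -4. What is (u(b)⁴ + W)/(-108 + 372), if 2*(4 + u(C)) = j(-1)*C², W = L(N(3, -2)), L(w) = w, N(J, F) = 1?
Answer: 3748097/264 ≈ 14197.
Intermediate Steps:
W = 1
u(C) = -4 + 3*C² (u(C) = -4 + (6*C²)/2 = -4 + 3*C²)
(u(b)⁴ + W)/(-108 + 372) = ((-4 + 3*(-4)²)⁴ + 1)/(-108 + 372) = ((-4 + 3*16)⁴ + 1)/264 = ((-4 + 48)⁴ + 1)*(1/264) = (44⁴ + 1)*(1/264) = (3748096 + 1)*(1/264) = 3748097*(1/264) = 3748097/264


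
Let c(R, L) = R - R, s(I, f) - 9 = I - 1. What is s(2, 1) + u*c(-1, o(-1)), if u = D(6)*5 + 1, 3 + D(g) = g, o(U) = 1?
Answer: 10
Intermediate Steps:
s(I, f) = 8 + I (s(I, f) = 9 + (I - 1) = 9 + (-1 + I) = 8 + I)
c(R, L) = 0
D(g) = -3 + g
u = 16 (u = (-3 + 6)*5 + 1 = 3*5 + 1 = 15 + 1 = 16)
s(2, 1) + u*c(-1, o(-1)) = (8 + 2) + 16*0 = 10 + 0 = 10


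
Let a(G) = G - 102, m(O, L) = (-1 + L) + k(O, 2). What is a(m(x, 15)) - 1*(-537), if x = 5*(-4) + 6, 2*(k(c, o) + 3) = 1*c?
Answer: 439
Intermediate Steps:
k(c, o) = -3 + c/2 (k(c, o) = -3 + (1*c)/2 = -3 + c/2)
x = -14 (x = -20 + 6 = -14)
m(O, L) = -4 + L + O/2 (m(O, L) = (-1 + L) + (-3 + O/2) = -4 + L + O/2)
a(G) = -102 + G
a(m(x, 15)) - 1*(-537) = (-102 + (-4 + 15 + (½)*(-14))) - 1*(-537) = (-102 + (-4 + 15 - 7)) + 537 = (-102 + 4) + 537 = -98 + 537 = 439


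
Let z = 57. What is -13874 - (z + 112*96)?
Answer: -24683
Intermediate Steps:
-13874 - (z + 112*96) = -13874 - (57 + 112*96) = -13874 - (57 + 10752) = -13874 - 1*10809 = -13874 - 10809 = -24683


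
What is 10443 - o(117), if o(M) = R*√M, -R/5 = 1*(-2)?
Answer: 10443 - 30*√13 ≈ 10335.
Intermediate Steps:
R = 10 (R = -5*(-2) = 10)
o(M) = 10*√M
10443 - o(117) = 10443 - 10*√117 = 10443 - 10*3*√13 = 10443 - 30*√13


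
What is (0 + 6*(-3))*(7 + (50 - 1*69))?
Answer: 216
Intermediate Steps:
(0 + 6*(-3))*(7 + (50 - 1*69)) = (0 - 18)*(7 + (50 - 69)) = -18*(7 - 19) = -18*(-12) = 216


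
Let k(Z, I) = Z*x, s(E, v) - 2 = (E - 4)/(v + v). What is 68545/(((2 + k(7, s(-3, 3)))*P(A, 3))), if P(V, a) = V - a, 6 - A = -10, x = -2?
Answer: -68545/156 ≈ -439.39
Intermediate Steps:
A = 16 (A = 6 - 1*(-10) = 6 + 10 = 16)
s(E, v) = 2 + (-4 + E)/(2*v) (s(E, v) = 2 + (E - 4)/(v + v) = 2 + (-4 + E)/((2*v)) = 2 + (-4 + E)*(1/(2*v)) = 2 + (-4 + E)/(2*v))
k(Z, I) = -2*Z (k(Z, I) = Z*(-2) = -2*Z)
68545/(((2 + k(7, s(-3, 3)))*P(A, 3))) = 68545/(((2 - 2*7)*(16 - 1*3))) = 68545/(((2 - 14)*(16 - 3))) = 68545/((-12*13)) = 68545/(-156) = 68545*(-1/156) = -68545/156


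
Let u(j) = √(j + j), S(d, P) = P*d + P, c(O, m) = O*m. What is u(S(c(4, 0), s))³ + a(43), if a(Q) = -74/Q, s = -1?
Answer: -74/43 - 2*I*√2 ≈ -1.7209 - 2.8284*I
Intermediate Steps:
S(d, P) = P + P*d
u(j) = √2*√j (u(j) = √(2*j) = √2*√j)
u(S(c(4, 0), s))³ + a(43) = (√2*√(-(1 + 4*0)))³ - 74/43 = (√2*√(-(1 + 0)))³ - 74*1/43 = (√2*√(-1*1))³ - 74/43 = (√2*√(-1))³ - 74/43 = (√2*I)³ - 74/43 = (I*√2)³ - 74/43 = -2*I*√2 - 74/43 = -74/43 - 2*I*√2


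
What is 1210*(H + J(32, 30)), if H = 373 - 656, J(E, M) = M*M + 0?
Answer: 746570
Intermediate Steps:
J(E, M) = M**2 (J(E, M) = M**2 + 0 = M**2)
H = -283
1210*(H + J(32, 30)) = 1210*(-283 + 30**2) = 1210*(-283 + 900) = 1210*617 = 746570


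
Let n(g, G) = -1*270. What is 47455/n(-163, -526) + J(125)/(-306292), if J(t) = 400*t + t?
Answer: -1454862061/8269884 ≈ -175.92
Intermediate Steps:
n(g, G) = -270
J(t) = 401*t
47455/n(-163, -526) + J(125)/(-306292) = 47455/(-270) + (401*125)/(-306292) = 47455*(-1/270) + 50125*(-1/306292) = -9491/54 - 50125/306292 = -1454862061/8269884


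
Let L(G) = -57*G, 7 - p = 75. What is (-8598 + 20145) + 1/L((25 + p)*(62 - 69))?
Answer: 198111878/17157 ≈ 11547.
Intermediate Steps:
p = -68 (p = 7 - 1*75 = 7 - 75 = -68)
(-8598 + 20145) + 1/L((25 + p)*(62 - 69)) = (-8598 + 20145) + 1/(-57*(25 - 68)*(62 - 69)) = 11547 + 1/(-(-2451)*(-7)) = 11547 + 1/(-57*301) = 11547 + 1/(-17157) = 11547 - 1/17157 = 198111878/17157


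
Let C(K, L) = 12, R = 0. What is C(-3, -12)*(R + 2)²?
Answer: 48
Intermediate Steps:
C(-3, -12)*(R + 2)² = 12*(0 + 2)² = 12*2² = 12*4 = 48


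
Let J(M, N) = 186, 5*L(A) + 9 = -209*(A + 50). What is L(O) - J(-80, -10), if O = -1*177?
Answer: 25604/5 ≈ 5120.8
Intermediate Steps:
O = -177
L(A) = -10459/5 - 209*A/5 (L(A) = -9/5 + (-209*(A + 50))/5 = -9/5 + (-209*(50 + A))/5 = -9/5 + (-10450 - 209*A)/5 = -9/5 + (-2090 - 209*A/5) = -10459/5 - 209*A/5)
L(O) - J(-80, -10) = (-10459/5 - 209/5*(-177)) - 1*186 = (-10459/5 + 36993/5) - 186 = 26534/5 - 186 = 25604/5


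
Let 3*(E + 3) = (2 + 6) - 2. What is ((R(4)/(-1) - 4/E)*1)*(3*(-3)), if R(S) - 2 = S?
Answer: 18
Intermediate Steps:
R(S) = 2 + S
E = -1 (E = -3 + ((2 + 6) - 2)/3 = -3 + (8 - 2)/3 = -3 + (⅓)*6 = -3 + 2 = -1)
((R(4)/(-1) - 4/E)*1)*(3*(-3)) = (((2 + 4)/(-1) - 4/(-1))*1)*(3*(-3)) = ((6*(-1) - 4*(-1))*1)*(-9) = ((-6 + 4)*1)*(-9) = -2*1*(-9) = -2*(-9) = 18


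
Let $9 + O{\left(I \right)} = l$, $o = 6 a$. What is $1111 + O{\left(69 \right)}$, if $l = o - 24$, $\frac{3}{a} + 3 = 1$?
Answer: $1069$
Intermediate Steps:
$a = - \frac{3}{2}$ ($a = \frac{3}{-3 + 1} = \frac{3}{-2} = 3 \left(- \frac{1}{2}\right) = - \frac{3}{2} \approx -1.5$)
$o = -9$ ($o = 6 \left(- \frac{3}{2}\right) = -9$)
$l = -33$ ($l = -9 - 24 = -33$)
$O{\left(I \right)} = -42$ ($O{\left(I \right)} = -9 - 33 = -42$)
$1111 + O{\left(69 \right)} = 1111 - 42 = 1069$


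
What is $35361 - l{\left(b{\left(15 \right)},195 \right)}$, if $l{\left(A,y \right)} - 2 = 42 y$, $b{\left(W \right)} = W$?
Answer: $27169$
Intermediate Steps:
$l{\left(A,y \right)} = 2 + 42 y$
$35361 - l{\left(b{\left(15 \right)},195 \right)} = 35361 - \left(2 + 42 \cdot 195\right) = 35361 - \left(2 + 8190\right) = 35361 - 8192 = 27169$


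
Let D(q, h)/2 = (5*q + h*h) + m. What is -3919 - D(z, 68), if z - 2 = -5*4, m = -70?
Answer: -12847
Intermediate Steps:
z = -18 (z = 2 - 5*4 = 2 - 20 = -18)
D(q, h) = -140 + 2*h**2 + 10*q (D(q, h) = 2*((5*q + h*h) - 70) = 2*((5*q + h**2) - 70) = 2*((h**2 + 5*q) - 70) = 2*(-70 + h**2 + 5*q) = -140 + 2*h**2 + 10*q)
-3919 - D(z, 68) = -3919 - (-140 + 2*68**2 + 10*(-18)) = -3919 - (-140 + 2*4624 - 180) = -3919 - (-140 + 9248 - 180) = -3919 - 1*8928 = -3919 - 8928 = -12847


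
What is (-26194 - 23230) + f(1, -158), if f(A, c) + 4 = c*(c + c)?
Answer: 500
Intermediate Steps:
f(A, c) = -4 + 2*c**2 (f(A, c) = -4 + c*(c + c) = -4 + c*(2*c) = -4 + 2*c**2)
(-26194 - 23230) + f(1, -158) = (-26194 - 23230) + (-4 + 2*(-158)**2) = -49424 + (-4 + 2*24964) = -49424 + (-4 + 49928) = -49424 + 49924 = 500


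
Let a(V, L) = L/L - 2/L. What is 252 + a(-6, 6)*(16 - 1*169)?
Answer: 150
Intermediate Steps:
a(V, L) = 1 - 2/L
252 + a(-6, 6)*(16 - 1*169) = 252 + ((-2 + 6)/6)*(16 - 1*169) = 252 + ((⅙)*4)*(16 - 169) = 252 + (⅔)*(-153) = 252 - 102 = 150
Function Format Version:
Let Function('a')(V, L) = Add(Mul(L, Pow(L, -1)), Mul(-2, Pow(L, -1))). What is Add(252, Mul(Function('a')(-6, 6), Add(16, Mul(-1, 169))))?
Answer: 150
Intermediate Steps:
Function('a')(V, L) = Add(1, Mul(-2, Pow(L, -1)))
Add(252, Mul(Function('a')(-6, 6), Add(16, Mul(-1, 169)))) = Add(252, Mul(Mul(Pow(6, -1), Add(-2, 6)), Add(16, Mul(-1, 169)))) = Add(252, Mul(Mul(Rational(1, 6), 4), Add(16, -169))) = Add(252, Mul(Rational(2, 3), -153)) = Add(252, -102) = 150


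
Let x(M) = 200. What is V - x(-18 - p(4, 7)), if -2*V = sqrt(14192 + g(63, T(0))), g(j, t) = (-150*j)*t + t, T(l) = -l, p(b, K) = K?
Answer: -200 - 2*sqrt(887) ≈ -259.56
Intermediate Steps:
g(j, t) = t - 150*j*t (g(j, t) = -150*j*t + t = t - 150*j*t)
V = -2*sqrt(887) (V = -sqrt(14192 + (-1*0)*(1 - 150*63))/2 = -sqrt(14192 + 0*(1 - 9450))/2 = -sqrt(14192 + 0*(-9449))/2 = -sqrt(14192 + 0)/2 = -2*sqrt(887) ≈ -59.565)
V - x(-18 - p(4, 7)) = -2*sqrt(887) - 1*200 = -2*sqrt(887) - 200 = -200 - 2*sqrt(887)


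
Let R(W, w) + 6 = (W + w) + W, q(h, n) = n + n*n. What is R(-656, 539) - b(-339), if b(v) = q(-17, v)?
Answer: -115361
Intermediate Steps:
q(h, n) = n + n**2
b(v) = v*(1 + v)
R(W, w) = -6 + w + 2*W (R(W, w) = -6 + ((W + w) + W) = -6 + (w + 2*W) = -6 + w + 2*W)
R(-656, 539) - b(-339) = (-6 + 539 + 2*(-656)) - (-339)*(1 - 339) = (-6 + 539 - 1312) - (-339)*(-338) = -779 - 1*114582 = -779 - 114582 = -115361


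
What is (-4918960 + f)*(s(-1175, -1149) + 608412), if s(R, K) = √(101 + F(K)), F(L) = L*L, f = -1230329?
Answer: -3741301219068 - 6149289*√1320302 ≈ -3.7484e+12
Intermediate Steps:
F(L) = L²
s(R, K) = √(101 + K²)
(-4918960 + f)*(s(-1175, -1149) + 608412) = (-4918960 - 1230329)*(√(101 + (-1149)²) + 608412) = -6149289*(√(101 + 1320201) + 608412) = -6149289*(√1320302 + 608412) = -6149289*(608412 + √1320302) = -3741301219068 - 6149289*√1320302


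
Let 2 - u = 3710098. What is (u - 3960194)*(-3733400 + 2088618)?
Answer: 12615954926780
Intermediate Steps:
u = -3710096 (u = 2 - 1*3710098 = 2 - 3710098 = -3710096)
(u - 3960194)*(-3733400 + 2088618) = (-3710096 - 3960194)*(-3733400 + 2088618) = -7670290*(-1644782) = 12615954926780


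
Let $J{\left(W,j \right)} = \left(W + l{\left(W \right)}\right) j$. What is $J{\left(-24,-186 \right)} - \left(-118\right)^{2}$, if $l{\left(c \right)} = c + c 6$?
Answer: $21788$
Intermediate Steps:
$l{\left(c \right)} = 7 c$ ($l{\left(c \right)} = c + 6 c = 7 c$)
$J{\left(W,j \right)} = 8 W j$ ($J{\left(W,j \right)} = \left(W + 7 W\right) j = 8 W j$)
$J{\left(-24,-186 \right)} - \left(-118\right)^{2} = 8 \left(-24\right) \left(-186\right) - \left(-118\right)^{2} = 35712 - 13924 = 21788$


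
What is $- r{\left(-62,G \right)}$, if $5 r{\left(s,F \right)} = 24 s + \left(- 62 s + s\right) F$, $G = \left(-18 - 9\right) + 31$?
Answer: $-2728$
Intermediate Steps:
$G = 4$ ($G = -27 + 31 = 4$)
$r{\left(s,F \right)} = \frac{24 s}{5} - \frac{61 F s}{5}$ ($r{\left(s,F \right)} = \frac{24 s + \left(- 62 s + s\right) F}{5} = \frac{24 s + - 61 s F}{5} = \frac{24 s - 61 F s}{5} = \frac{24 s}{5} - \frac{61 F s}{5}$)
$- r{\left(-62,G \right)} = - \frac{\left(-62\right) \left(24 - 244\right)}{5} = - \frac{\left(-62\right) \left(-220\right)}{5} = \left(-1\right) 2728 = -2728$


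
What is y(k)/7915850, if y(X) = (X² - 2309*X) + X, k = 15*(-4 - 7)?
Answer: 81609/1583170 ≈ 0.051548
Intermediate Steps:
k = -165 (k = 15*(-11) = -165)
y(X) = X² - 2308*X
y(k)/7915850 = -165*(-2308 - 165)/7915850 = -165*(-2473)*(1/7915850) = 408045*(1/7915850) = 81609/1583170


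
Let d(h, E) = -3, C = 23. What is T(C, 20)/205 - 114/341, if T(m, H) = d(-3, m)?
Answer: -24393/69905 ≈ -0.34895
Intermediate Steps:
T(m, H) = -3
T(C, 20)/205 - 114/341 = -3/205 - 114/341 = -24393/69905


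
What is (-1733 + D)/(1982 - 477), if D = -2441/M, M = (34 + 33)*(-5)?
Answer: -578114/504175 ≈ -1.1467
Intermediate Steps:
M = -335 (M = 67*(-5) = -335)
D = 2441/335 (D = -2441/(-335) = -2441*(-1/335) = 2441/335 ≈ 7.2866)
(-1733 + D)/(1982 - 477) = (-1733 + 2441/335)/(1982 - 477) = -578114/335/1505 = -578114/335*1/1505 = -578114/504175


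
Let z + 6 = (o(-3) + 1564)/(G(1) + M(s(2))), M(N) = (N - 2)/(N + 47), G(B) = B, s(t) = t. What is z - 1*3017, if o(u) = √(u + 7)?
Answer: -1457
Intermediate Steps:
o(u) = √(7 + u)
M(N) = (-2 + N)/(47 + N)
z = 1560 (z = -6 + (√(7 - 3) + 1564)/(1 + (-2 + 2)/(47 + 2)) = -6 + (√4 + 1564)/(1 + 0/49) = -6 + (2 + 1564)/(1 + (1/49)*0) = -6 + 1566/(1 + 0) = -6 + 1566/1 = -6 + 1566*1 = -6 + 1566 = 1560)
z - 1*3017 = 1560 - 1*3017 = 1560 - 3017 = -1457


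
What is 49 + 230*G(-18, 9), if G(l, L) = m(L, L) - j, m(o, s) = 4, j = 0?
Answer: 969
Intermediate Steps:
G(l, L) = 4 (G(l, L) = 4 - 1*0 = 4 + 0 = 4)
49 + 230*G(-18, 9) = 49 + 230*4 = 49 + 920 = 969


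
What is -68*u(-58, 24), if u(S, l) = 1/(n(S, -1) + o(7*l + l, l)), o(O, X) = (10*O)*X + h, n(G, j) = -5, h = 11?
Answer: -34/23043 ≈ -0.0014755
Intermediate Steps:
o(O, X) = 11 + 10*O*X (o(O, X) = (10*O)*X + 11 = 10*O*X + 11 = 11 + 10*O*X)
u(S, l) = 1/(6 + 80*l²) (u(S, l) = 1/(-5 + (11 + 10*(7*l + l)*l)) = 1/(-5 + (11 + 10*(8*l)*l)) = 1/(-5 + (11 + 80*l²)) = 1/(6 + 80*l²))
-68*u(-58, 24) = -68*1/(2*(3 + 40*24²)) = -68*1/(2*(3 + 40*576)) = -68*1/(2*(3 + 23040)) = -68*(½)/23043 = -68*(½)*(1/23043) = -68/46086 = -1*34/23043 = -34/23043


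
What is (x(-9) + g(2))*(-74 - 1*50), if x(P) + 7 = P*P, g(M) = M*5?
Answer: -10416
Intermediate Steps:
g(M) = 5*M
x(P) = -7 + P² (x(P) = -7 + P*P = -7 + P²)
(x(-9) + g(2))*(-74 - 1*50) = ((-7 + (-9)²) + 5*2)*(-74 - 1*50) = ((-7 + 81) + 10)*(-74 - 50) = (74 + 10)*(-124) = 84*(-124) = -10416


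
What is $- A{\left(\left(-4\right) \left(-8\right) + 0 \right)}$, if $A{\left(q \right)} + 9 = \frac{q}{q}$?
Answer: $8$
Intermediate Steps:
$A{\left(q \right)} = -8$ ($A{\left(q \right)} = -9 + \frac{q}{q} = -9 + 1 = -8$)
$- A{\left(\left(-4\right) \left(-8\right) + 0 \right)} = \left(-1\right) \left(-8\right) = 8$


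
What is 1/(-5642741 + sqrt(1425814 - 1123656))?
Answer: -5642741/31840525690923 - sqrt(302158)/31840525690923 ≈ -1.7724e-7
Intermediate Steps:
1/(-5642741 + sqrt(1425814 - 1123656)) = 1/(-5642741 + sqrt(302158))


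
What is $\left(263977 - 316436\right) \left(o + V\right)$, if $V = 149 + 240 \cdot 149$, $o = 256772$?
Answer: $-15353752579$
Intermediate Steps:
$V = 35909$ ($V = 149 + 35760 = 35909$)
$\left(263977 - 316436\right) \left(o + V\right) = \left(263977 - 316436\right) \left(256772 + 35909\right) = \left(-52459\right) 292681 = -15353752579$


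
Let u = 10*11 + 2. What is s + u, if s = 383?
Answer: 495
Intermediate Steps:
u = 112 (u = 110 + 2 = 112)
s + u = 383 + 112 = 495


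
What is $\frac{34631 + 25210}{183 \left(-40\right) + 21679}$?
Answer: $\frac{59841}{14359} \approx 4.1675$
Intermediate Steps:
$\frac{34631 + 25210}{183 \left(-40\right) + 21679} = \frac{59841}{-7320 + 21679} = \frac{59841}{14359}$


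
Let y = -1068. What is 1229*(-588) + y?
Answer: -723720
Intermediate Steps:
1229*(-588) + y = 1229*(-588) - 1068 = -722652 - 1068 = -723720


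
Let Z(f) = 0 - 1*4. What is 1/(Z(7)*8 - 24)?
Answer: -1/56 ≈ -0.017857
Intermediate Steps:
Z(f) = -4 (Z(f) = 0 - 4 = -4)
1/(Z(7)*8 - 24) = 1/(-4*8 - 24) = 1/(-32 - 24) = 1/(-56) = -1/56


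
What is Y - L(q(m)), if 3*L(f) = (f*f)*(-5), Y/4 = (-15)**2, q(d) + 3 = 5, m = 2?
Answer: 2720/3 ≈ 906.67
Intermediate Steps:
q(d) = 2 (q(d) = -3 + 5 = 2)
Y = 900 (Y = 4*(-15)**2 = 4*225 = 900)
L(f) = -5*f**2/3 (L(f) = ((f*f)*(-5))/3 = (f**2*(-5))/3 = (-5*f**2)/3 = -5*f**2/3)
Y - L(q(m)) = 900 - (-5)*2**2/3 = 900 - (-5)*4/3 = 900 - 1*(-20/3) = 900 + 20/3 = 2720/3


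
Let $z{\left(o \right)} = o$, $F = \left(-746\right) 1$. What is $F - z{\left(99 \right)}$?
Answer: $-845$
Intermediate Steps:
$F = -746$
$F - z{\left(99 \right)} = -746 - 99 = -845$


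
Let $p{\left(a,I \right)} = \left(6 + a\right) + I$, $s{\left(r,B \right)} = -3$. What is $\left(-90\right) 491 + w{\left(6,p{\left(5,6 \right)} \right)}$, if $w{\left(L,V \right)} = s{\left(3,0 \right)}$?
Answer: $-44193$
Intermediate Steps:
$p{\left(a,I \right)} = 6 + I + a$
$w{\left(L,V \right)} = -3$
$\left(-90\right) 491 + w{\left(6,p{\left(5,6 \right)} \right)} = \left(-90\right) 491 - 3 = -44190 - 3 = -44193$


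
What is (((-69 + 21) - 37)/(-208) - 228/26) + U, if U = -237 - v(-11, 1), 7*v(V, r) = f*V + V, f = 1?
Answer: -352669/1456 ≈ -242.22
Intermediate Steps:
v(V, r) = 2*V/7 (v(V, r) = (1*V + V)/7 = (V + V)/7 = (2*V)/7 = 2*V/7)
U = -1637/7 (U = -237 - 2*(-11)/7 = -237 - 1*(-22/7) = -237 + 22/7 = -1637/7 ≈ -233.86)
(((-69 + 21) - 37)/(-208) - 228/26) + U = (((-69 + 21) - 37)/(-208) - 228/26) - 1637/7 = ((-48 - 37)*(-1/208) - 228*1/26) - 1637/7 = (-85*(-1/208) - 114/13) - 1637/7 = (85/208 - 114/13) - 1637/7 = -1739/208 - 1637/7 = -352669/1456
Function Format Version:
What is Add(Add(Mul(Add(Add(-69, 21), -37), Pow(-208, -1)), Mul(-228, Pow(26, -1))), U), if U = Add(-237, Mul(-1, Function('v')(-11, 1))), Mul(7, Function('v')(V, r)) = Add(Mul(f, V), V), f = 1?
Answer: Rational(-352669, 1456) ≈ -242.22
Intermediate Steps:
Function('v')(V, r) = Mul(Rational(2, 7), V) (Function('v')(V, r) = Mul(Rational(1, 7), Add(Mul(1, V), V)) = Mul(Rational(1, 7), Add(V, V)) = Mul(Rational(1, 7), Mul(2, V)) = Mul(Rational(2, 7), V))
U = Rational(-1637, 7) (U = Add(-237, Mul(-1, Mul(Rational(2, 7), -11))) = Add(-237, Mul(-1, Rational(-22, 7))) = Add(-237, Rational(22, 7)) = Rational(-1637, 7) ≈ -233.86)
Add(Add(Mul(Add(Add(-69, 21), -37), Pow(-208, -1)), Mul(-228, Pow(26, -1))), U) = Add(Add(Mul(Add(Add(-69, 21), -37), Pow(-208, -1)), Mul(-228, Pow(26, -1))), Rational(-1637, 7)) = Add(Add(Mul(Add(-48, -37), Rational(-1, 208)), Mul(-228, Rational(1, 26))), Rational(-1637, 7)) = Add(Add(Mul(-85, Rational(-1, 208)), Rational(-114, 13)), Rational(-1637, 7)) = Add(Add(Rational(85, 208), Rational(-114, 13)), Rational(-1637, 7)) = Add(Rational(-1739, 208), Rational(-1637, 7)) = Rational(-352669, 1456)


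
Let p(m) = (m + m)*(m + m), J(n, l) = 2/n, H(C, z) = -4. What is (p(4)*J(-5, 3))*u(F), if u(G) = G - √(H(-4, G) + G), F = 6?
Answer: -768/5 + 128*√2/5 ≈ -117.40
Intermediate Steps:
p(m) = 4*m² (p(m) = (2*m)*(2*m) = 4*m²)
u(G) = G - √(-4 + G)
(p(4)*J(-5, 3))*u(F) = ((4*4²)*(2/(-5)))*(6 - √(-4 + 6)) = ((4*16)*(2*(-⅕)))*(6 - √2) = (64*(-⅖))*(6 - √2) = -128*(6 - √2)/5 = -768/5 + 128*√2/5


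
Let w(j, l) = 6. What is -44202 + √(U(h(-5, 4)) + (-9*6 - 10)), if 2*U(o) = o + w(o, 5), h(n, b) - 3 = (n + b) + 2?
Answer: -44202 + I*√59 ≈ -44202.0 + 7.6811*I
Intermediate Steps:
h(n, b) = 5 + b + n (h(n, b) = 3 + ((n + b) + 2) = 3 + ((b + n) + 2) = 3 + (2 + b + n) = 5 + b + n)
U(o) = 3 + o/2 (U(o) = (o + 6)/2 = (6 + o)/2 = 3 + o/2)
-44202 + √(U(h(-5, 4)) + (-9*6 - 10)) = -44202 + √((3 + (5 + 4 - 5)/2) + (-9*6 - 10)) = -44202 + √((3 + (½)*4) + (-54 - 10)) = -44202 + √((3 + 2) - 64) = -44202 + √(5 - 64) = -44202 + √(-59) = -44202 + I*√59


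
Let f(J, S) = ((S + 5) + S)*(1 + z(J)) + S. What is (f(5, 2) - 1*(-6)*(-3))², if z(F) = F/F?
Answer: 4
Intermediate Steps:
z(F) = 1
f(J, S) = 10 + 5*S (f(J, S) = ((S + 5) + S)*(1 + 1) + S = ((5 + S) + S)*2 + S = (5 + 2*S)*2 + S = (10 + 4*S) + S = 10 + 5*S)
(f(5, 2) - 1*(-6)*(-3))² = ((10 + 5*2) - 1*(-6)*(-3))² = ((10 + 10) + 6*(-3))² = (20 - 18)² = 2² = 4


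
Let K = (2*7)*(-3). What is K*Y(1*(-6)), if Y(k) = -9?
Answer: 378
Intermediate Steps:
K = -42 (K = 14*(-3) = -42)
K*Y(1*(-6)) = -42*(-9) = 378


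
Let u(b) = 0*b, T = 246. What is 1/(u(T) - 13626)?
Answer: -1/13626 ≈ -7.3389e-5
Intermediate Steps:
u(b) = 0
1/(u(T) - 13626) = 1/(0 - 13626) = 1/(-13626) = -1/13626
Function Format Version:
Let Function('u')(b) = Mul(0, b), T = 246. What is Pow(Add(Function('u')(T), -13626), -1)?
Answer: Rational(-1, 13626) ≈ -7.3389e-5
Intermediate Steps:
Function('u')(b) = 0
Pow(Add(Function('u')(T), -13626), -1) = Pow(Add(0, -13626), -1) = Pow(-13626, -1) = Rational(-1, 13626)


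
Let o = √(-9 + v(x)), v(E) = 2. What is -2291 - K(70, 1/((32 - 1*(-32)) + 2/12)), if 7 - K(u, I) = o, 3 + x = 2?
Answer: -2298 + I*√7 ≈ -2298.0 + 2.6458*I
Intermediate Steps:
x = -1 (x = -3 + 2 = -1)
o = I*√7 (o = √(-9 + 2) = √(-7) = I*√7 ≈ 2.6458*I)
K(u, I) = 7 - I*√7
-2291 - K(70, 1/((32 - 1*(-32)) + 2/12)) = -2291 - (7 - I*√7) = -2291 + (-7 + I*√7) = -2298 + I*√7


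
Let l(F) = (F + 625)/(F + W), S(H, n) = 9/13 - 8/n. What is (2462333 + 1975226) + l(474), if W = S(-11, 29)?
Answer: 793680029268/178855 ≈ 4.4376e+6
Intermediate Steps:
S(H, n) = 9/13 - 8/n (S(H, n) = 9*(1/13) - 8/n = 9/13 - 8/n)
W = 157/377 (W = 9/13 - 8/29 = 157/377 ≈ 0.41645)
l(F) = (625 + F)/(157/377 + F) (l(F) = (F + 625)/(F + 157/377) = (625 + F)/(157/377 + F))
(2462333 + 1975226) + l(474) = (2462333 + 1975226) + 377*(625 + 474)/(157 + 377*474) = 4437559 + 377*1099/(157 + 178698) = 4437559 + 377*1099/178855 = 4437559 + 377*(1/178855)*1099 = 4437559 + 414323/178855 = 793680029268/178855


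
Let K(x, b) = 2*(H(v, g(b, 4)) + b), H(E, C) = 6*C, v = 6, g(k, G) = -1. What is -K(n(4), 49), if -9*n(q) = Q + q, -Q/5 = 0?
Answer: -86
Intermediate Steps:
Q = 0 (Q = -5*0 = 0)
n(q) = -q/9 (n(q) = -(0 + q)/9 = -q/9)
K(x, b) = -12 + 2*b (K(x, b) = 2*(6*(-1) + b) = 2*(-6 + b) = -12 + 2*b)
-K(n(4), 49) = -(-12 + 2*49) = -(-12 + 98) = -1*86 = -86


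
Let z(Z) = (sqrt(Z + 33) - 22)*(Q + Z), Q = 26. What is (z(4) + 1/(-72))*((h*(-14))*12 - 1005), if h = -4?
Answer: 1758277/8 - 9990*sqrt(37) ≈ 1.5902e+5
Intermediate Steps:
z(Z) = (-22 + sqrt(33 + Z))*(26 + Z) (z(Z) = (sqrt(Z + 33) - 22)*(26 + Z) = (sqrt(33 + Z) - 22)*(26 + Z) = (-22 + sqrt(33 + Z))*(26 + Z))
(z(4) + 1/(-72))*((h*(-14))*12 - 1005) = ((-572 - 22*4 + 26*sqrt(33 + 4) + 4*sqrt(33 + 4)) + 1/(-72))*(-4*(-14)*12 - 1005) = ((-572 - 88 + 26*sqrt(37) + 4*sqrt(37)) - 1/72)*(56*12 - 1005) = ((-660 + 30*sqrt(37)) - 1/72)*(672 - 1005) = (-47521/72 + 30*sqrt(37))*(-333) = 1758277/8 - 9990*sqrt(37)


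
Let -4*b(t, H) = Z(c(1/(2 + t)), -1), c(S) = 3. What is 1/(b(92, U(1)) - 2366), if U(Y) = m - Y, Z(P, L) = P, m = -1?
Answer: -4/9467 ≈ -0.00042252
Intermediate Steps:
U(Y) = -1 - Y
b(t, H) = -¾ (b(t, H) = -¼*3 = -¾)
1/(b(92, U(1)) - 2366) = 1/(-¾ - 2366) = 1/(-9467/4) = -4/9467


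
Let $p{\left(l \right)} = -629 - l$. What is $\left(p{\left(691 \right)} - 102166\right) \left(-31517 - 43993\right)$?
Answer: $7814227860$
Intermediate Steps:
$\left(p{\left(691 \right)} - 102166\right) \left(-31517 - 43993\right) = \left(\left(-629 - 691\right) - 102166\right) \left(-31517 - 43993\right) = \left(\left(-629 - 691\right) - 102166\right) \left(-75510\right) = \left(-1320 - 102166\right) \left(-75510\right) = \left(-103486\right) \left(-75510\right) = 7814227860$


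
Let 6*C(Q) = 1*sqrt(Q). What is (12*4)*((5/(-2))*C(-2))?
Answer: -20*I*sqrt(2) ≈ -28.284*I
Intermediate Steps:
C(Q) = sqrt(Q)/6 (C(Q) = (1*sqrt(Q))/6 = sqrt(Q)/6)
(12*4)*((5/(-2))*C(-2)) = (12*4)*((5/(-2))*(sqrt(-2)/6)) = 48*((5*(-1/2))*((I*sqrt(2))/6)) = 48*(-5*I*sqrt(2)/12) = -20*I*sqrt(2)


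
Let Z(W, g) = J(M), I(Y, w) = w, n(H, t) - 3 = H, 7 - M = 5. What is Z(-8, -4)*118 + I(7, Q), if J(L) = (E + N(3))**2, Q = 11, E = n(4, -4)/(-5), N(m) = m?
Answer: 7827/25 ≈ 313.08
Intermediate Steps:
M = 2 (M = 7 - 1*5 = 7 - 5 = 2)
n(H, t) = 3 + H
E = -7/5 (E = (3 + 4)/(-5) = 7*(-1/5) = -7/5 ≈ -1.4000)
J(L) = 64/25 (J(L) = (-7/5 + 3)**2 = (8/5)**2 = 64/25)
Z(W, g) = 64/25
Z(-8, -4)*118 + I(7, Q) = (64/25)*118 + 11 = 7552/25 + 11 = 7827/25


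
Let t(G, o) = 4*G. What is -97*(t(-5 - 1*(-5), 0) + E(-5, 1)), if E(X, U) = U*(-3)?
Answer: 291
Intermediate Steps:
E(X, U) = -3*U
-97*(t(-5 - 1*(-5), 0) + E(-5, 1)) = -97*(4*(-5 - 1*(-5)) - 3*1) = -97*(4*(-5 + 5) - 3) = -97*(4*0 - 3) = -97*(0 - 3) = -97*(-3) = 291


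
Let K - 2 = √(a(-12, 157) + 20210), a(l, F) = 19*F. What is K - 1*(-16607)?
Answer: 16609 + 3*√2577 ≈ 16761.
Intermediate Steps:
K = 2 + 3*√2577 (K = 2 + √(19*157 + 20210) = 2 + √(2983 + 20210) = 2 + √23193 = 2 + 3*√2577 ≈ 154.29)
K - 1*(-16607) = (2 + 3*√2577) - 1*(-16607) = (2 + 3*√2577) + 16607 = 16609 + 3*√2577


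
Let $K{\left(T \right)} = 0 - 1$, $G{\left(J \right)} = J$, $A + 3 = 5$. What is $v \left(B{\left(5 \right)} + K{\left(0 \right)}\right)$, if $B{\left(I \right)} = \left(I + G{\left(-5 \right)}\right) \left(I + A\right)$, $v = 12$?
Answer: $-12$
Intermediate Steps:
$A = 2$ ($A = -3 + 5 = 2$)
$K{\left(T \right)} = -1$
$B{\left(I \right)} = \left(-5 + I\right) \left(2 + I\right)$ ($B{\left(I \right)} = \left(I - 5\right) \left(I + 2\right) = \left(-5 + I\right) \left(2 + I\right)$)
$v \left(B{\left(5 \right)} + K{\left(0 \right)}\right) = 12 \left(\left(-10 + 5^{2} - 15\right) - 1\right) = 12 \left(\left(-10 + 25 - 15\right) - 1\right) = 12 \left(0 - 1\right) = 12 \left(-1\right) = -12$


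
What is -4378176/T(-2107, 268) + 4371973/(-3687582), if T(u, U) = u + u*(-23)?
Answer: -743070065767/7769735274 ≈ -95.636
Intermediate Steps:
T(u, U) = -22*u (T(u, U) = u - 23*u = -22*u)
-4378176/T(-2107, 268) + 4371973/(-3687582) = -4378176/((-22*(-2107))) + 4371973/(-3687582) = -4378176/46354 + 4371973*(-1/3687582) = -4378176*1/46354 - 4371973/3687582 = -199008/2107 - 4371973/3687582 = -743070065767/7769735274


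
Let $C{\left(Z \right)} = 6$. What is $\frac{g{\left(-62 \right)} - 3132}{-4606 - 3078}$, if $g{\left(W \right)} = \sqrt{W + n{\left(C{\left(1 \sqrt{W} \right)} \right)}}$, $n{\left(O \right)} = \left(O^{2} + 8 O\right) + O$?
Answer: $\frac{783}{1921} - \frac{\sqrt{7}}{3842} \approx 0.40691$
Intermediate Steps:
$n{\left(O \right)} = O^{2} + 9 O$
$g{\left(W \right)} = \sqrt{90 + W}$ ($g{\left(W \right)} = \sqrt{W + 6 \left(9 + 6\right)} = \sqrt{W + 6 \cdot 15} = \sqrt{W + 90} = \sqrt{90 + W}$)
$\frac{g{\left(-62 \right)} - 3132}{-4606 - 3078} = \frac{\sqrt{90 - 62} - 3132}{-4606 - 3078} = \frac{\sqrt{28} - 3132}{-4606 - 3078} = \frac{2 \sqrt{7} - 3132}{-7684} = \left(-3132 + 2 \sqrt{7}\right) \left(- \frac{1}{7684}\right) = \frac{783}{1921} - \frac{\sqrt{7}}{3842}$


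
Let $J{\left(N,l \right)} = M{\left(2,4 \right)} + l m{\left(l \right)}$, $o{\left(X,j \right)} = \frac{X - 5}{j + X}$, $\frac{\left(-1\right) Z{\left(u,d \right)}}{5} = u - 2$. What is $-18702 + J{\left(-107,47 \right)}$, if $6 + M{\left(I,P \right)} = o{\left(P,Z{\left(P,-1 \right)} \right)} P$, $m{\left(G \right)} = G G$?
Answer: $\frac{255347}{3} \approx 85116.0$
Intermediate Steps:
$Z{\left(u,d \right)} = 10 - 5 u$ ($Z{\left(u,d \right)} = - 5 \left(u - 2\right) = - 5 \left(-2 + u\right) = 10 - 5 u$)
$o{\left(X,j \right)} = \frac{-5 + X}{X + j}$
$m{\left(G \right)} = G^{2}$
$M{\left(I,P \right)} = -6 + \frac{P \left(-5 + P\right)}{10 - 4 P}$ ($M{\left(I,P \right)} = -6 + \frac{-5 + P}{P - \left(-10 + 5 P\right)} P = -6 + \frac{-5 + P}{10 - 4 P} P = -6 + \frac{P \left(-5 + P\right)}{10 - 4 P}$)
$J{\left(N,l \right)} = - \frac{16}{3} + l^{3}$ ($J{\left(N,l \right)} = \frac{60 - 4^{2} - 76}{2 \left(-5 + 2 \cdot 4\right)} + l l^{2} = \frac{60 - 16 - 76}{2 \left(-5 + 8\right)} + l^{3} = \frac{60 - 16 - 76}{2 \cdot 3} + l^{3} = \frac{1}{2} \cdot \frac{1}{3} \left(-32\right) + l^{3} = - \frac{16}{3} + l^{3}$)
$-18702 + J{\left(-107,47 \right)} = -18702 - \left(\frac{16}{3} - 47^{3}\right) = -18702 + \left(- \frac{16}{3} + 103823\right) = -18702 + \frac{311453}{3} = \frac{255347}{3}$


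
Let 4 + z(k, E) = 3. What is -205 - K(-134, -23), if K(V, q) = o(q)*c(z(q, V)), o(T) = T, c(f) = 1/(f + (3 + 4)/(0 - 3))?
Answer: -2119/10 ≈ -211.90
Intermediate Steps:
z(k, E) = -1 (z(k, E) = -4 + 3 = -1)
c(f) = 1/(-7/3 + f) (c(f) = 1/(f + 7/(-3)) = 1/(f + 7*(-⅓)) = 1/(f - 7/3) = 1/(-7/3 + f))
K(V, q) = -3*q/10 (K(V, q) = q*(3/(-7 + 3*(-1))) = q*(3/(-7 - 3)) = q*(3/(-10)) = q*(3*(-⅒)) = q*(-3/10) = -3*q/10)
-205 - K(-134, -23) = -205 - (-3)*(-23)/10 = -205 - 1*69/10 = -205 - 69/10 = -2119/10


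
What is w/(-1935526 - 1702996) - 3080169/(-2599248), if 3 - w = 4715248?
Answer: 3910558967663/1576236838576 ≈ 2.4809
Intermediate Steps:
w = -4715245 (w = 3 - 1*4715248 = 3 - 4715248 = -4715245)
w/(-1935526 - 1702996) - 3080169/(-2599248) = -4715245/(-1935526 - 1702996) - 3080169/(-2599248) = -4715245/(-3638522) - 3080169*(-1/2599248) = -4715245*(-1/3638522) + 1026723/866416 = 4715245/3638522 + 1026723/866416 = 3910558967663/1576236838576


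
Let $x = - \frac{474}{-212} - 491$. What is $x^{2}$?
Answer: $\frac{2684172481}{11236} \approx 2.3889 \cdot 10^{5}$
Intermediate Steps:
$x = - \frac{51809}{106}$ ($x = \left(-474\right) \left(- \frac{1}{212}\right) - 491 = \frac{237}{106} - 491 = - \frac{51809}{106} \approx -488.76$)
$x^{2} = \left(- \frac{51809}{106}\right)^{2} = \frac{2684172481}{11236}$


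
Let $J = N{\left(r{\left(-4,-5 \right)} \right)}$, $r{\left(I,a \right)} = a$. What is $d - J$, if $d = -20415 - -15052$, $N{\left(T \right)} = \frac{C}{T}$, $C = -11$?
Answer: $- \frac{26826}{5} \approx -5365.2$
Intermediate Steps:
$N{\left(T \right)} = - \frac{11}{T}$
$d = -5363$ ($d = -20415 + 15052 = -5363$)
$J = \frac{11}{5}$ ($J = - \frac{11}{-5} = \left(-11\right) \left(- \frac{1}{5}\right) = \frac{11}{5} \approx 2.2$)
$d - J = -5363 - \frac{11}{5} = - \frac{26826}{5}$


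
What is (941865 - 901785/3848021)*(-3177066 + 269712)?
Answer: -10537167867834332520/3848021 ≈ -2.7383e+12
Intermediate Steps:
(941865 - 901785/3848021)*(-3177066 + 269712) = (941865 - 901785*1/3848021)*(-2907354) = (941865 - 901785/3848021)*(-2907354) = (3624315397380/3848021)*(-2907354) = -10537167867834332520/3848021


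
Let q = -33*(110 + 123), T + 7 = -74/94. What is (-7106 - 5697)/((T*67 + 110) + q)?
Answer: 601741/380735 ≈ 1.5805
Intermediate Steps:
T = -366/47 (T = -7 - 74/94 = -7 - 74*1/94 = -7 - 37/47 = -366/47 ≈ -7.7872)
q = -7689 (q = -33*233 = -7689)
(-7106 - 5697)/((T*67 + 110) + q) = (-7106 - 5697)/((-366/47*67 + 110) - 7689) = -12803/((-24522/47 + 110) - 7689) = -12803/(-19352/47 - 7689) = -12803/(-380735/47) = -12803*(-47/380735) = 601741/380735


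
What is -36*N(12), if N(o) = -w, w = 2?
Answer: 72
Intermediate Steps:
N(o) = -2 (N(o) = -1*2 = -2)
-36*N(12) = -36*(-2) = 72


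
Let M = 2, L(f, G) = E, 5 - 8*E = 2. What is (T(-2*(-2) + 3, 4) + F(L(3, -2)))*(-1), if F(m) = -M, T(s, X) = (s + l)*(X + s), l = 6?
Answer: -141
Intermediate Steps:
E = 3/8 (E = 5/8 - ⅛*2 = 5/8 - ¼ = 3/8 ≈ 0.37500)
L(f, G) = 3/8
T(s, X) = (6 + s)*(X + s) (T(s, X) = (s + 6)*(X + s) = (6 + s)*(X + s))
F(m) = -2 (F(m) = -1*2 = -2)
(T(-2*(-2) + 3, 4) + F(L(3, -2)))*(-1) = (((-2*(-2) + 3)² + 6*4 + 6*(-2*(-2) + 3) + 4*(-2*(-2) + 3)) - 2)*(-1) = (((4 + 3)² + 24 + 6*(4 + 3) + 4*(4 + 3)) - 2)*(-1) = ((7² + 24 + 6*7 + 4*7) - 2)*(-1) = ((49 + 24 + 42 + 28) - 2)*(-1) = (143 - 2)*(-1) = 141*(-1) = -141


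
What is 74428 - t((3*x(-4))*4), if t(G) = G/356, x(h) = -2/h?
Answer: 13248181/178 ≈ 74428.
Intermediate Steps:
t(G) = G/356 (t(G) = G*(1/356) = G/356)
74428 - t((3*x(-4))*4) = 74428 - (3*(-2/(-4)))*4/356 = 74428 - (3*(-2*(-¼)))*4/356 = 74428 - (3*(½))*4/356 = 74428 - (3/2)*4/356 = 74428 - 6/356 = 74428 - 1*3/178 = 74428 - 3/178 = 13248181/178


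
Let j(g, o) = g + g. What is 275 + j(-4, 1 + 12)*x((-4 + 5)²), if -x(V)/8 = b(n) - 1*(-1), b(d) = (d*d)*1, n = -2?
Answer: 595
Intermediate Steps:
b(d) = d² (b(d) = d²*1 = d²)
j(g, o) = 2*g
x(V) = -40 (x(V) = -8*((-2)² - 1*(-1)) = -8*(4 + 1) = -8*5 = -40)
275 + j(-4, 1 + 12)*x((-4 + 5)²) = 275 + (2*(-4))*(-40) = 275 - 8*(-40) = 275 + 320 = 595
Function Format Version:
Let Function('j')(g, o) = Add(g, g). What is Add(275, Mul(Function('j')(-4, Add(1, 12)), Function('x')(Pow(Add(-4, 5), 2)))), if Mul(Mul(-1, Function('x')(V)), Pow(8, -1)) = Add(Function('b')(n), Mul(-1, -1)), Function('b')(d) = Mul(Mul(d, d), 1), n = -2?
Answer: 595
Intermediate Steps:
Function('b')(d) = Pow(d, 2) (Function('b')(d) = Mul(Pow(d, 2), 1) = Pow(d, 2))
Function('j')(g, o) = Mul(2, g)
Function('x')(V) = -40 (Function('x')(V) = Mul(-8, Add(Pow(-2, 2), Mul(-1, -1))) = Mul(-8, Add(4, 1)) = Mul(-8, 5) = -40)
Add(275, Mul(Function('j')(-4, Add(1, 12)), Function('x')(Pow(Add(-4, 5), 2)))) = Add(275, Mul(Mul(2, -4), -40)) = Add(275, Mul(-8, -40)) = Add(275, 320) = 595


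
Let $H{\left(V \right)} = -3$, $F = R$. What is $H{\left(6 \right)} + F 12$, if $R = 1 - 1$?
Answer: $-3$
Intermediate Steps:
$R = 0$
$F = 0$
$H{\left(6 \right)} + F 12 = -3 + 0 \cdot 12 = -3 + 0 = -3$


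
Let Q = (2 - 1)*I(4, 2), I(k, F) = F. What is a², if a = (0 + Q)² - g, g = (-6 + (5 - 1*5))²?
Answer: 1024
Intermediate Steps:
Q = 2 (Q = (2 - 1)*2 = 1*2 = 2)
g = 36 (g = (-6 + (5 - 5))² = (-6 + 0)² = (-6)² = 36)
a = -32 (a = (0 + 2)² - 1*36 = 2² - 36 = 4 - 36 = -32)
a² = (-32)² = 1024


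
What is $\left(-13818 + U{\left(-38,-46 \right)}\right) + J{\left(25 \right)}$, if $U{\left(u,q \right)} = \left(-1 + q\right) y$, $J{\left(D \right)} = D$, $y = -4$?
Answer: $-13605$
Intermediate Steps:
$U{\left(u,q \right)} = 4 - 4 q$ ($U{\left(u,q \right)} = \left(-1 + q\right) \left(-4\right) = 4 - 4 q$)
$\left(-13818 + U{\left(-38,-46 \right)}\right) + J{\left(25 \right)} = \left(-13818 + \left(4 - -184\right)\right) + 25 = \left(-13818 + \left(4 + 184\right)\right) + 25 = \left(-13818 + 188\right) + 25 = -13630 + 25 = -13605$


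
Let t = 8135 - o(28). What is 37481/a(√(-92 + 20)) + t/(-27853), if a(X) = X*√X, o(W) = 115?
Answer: -8020/27853 - 37481*2^(¾)*√3*√I/72 ≈ -1072.5 - 1072.3*I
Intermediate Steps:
a(X) = X^(3/2)
t = 8020 (t = 8135 - 1*115 = 8135 - 115 = 8020)
37481/a(√(-92 + 20)) + t/(-27853) = 37481/((√(-92 + 20))^(3/2)) + 8020/(-27853) = 37481/((√(-72))^(3/2)) + 8020*(-1/27853) = 37481/((6*I*√2)^(3/2)) - 8020/27853 = 37481/((12*2^(¼)*√3*I^(3/2))) - 8020/27853 = 37481*(-2^(¾)*√3*√I/72) - 8020/27853 = -37481*2^(¾)*√3*√I/72 - 8020/27853 = -8020/27853 - 37481*2^(¾)*√3*√I/72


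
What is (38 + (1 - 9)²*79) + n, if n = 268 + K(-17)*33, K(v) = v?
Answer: 4801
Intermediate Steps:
n = -293 (n = 268 - 17*33 = 268 - 561 = -293)
(38 + (1 - 9)²*79) + n = (38 + (1 - 9)²*79) - 293 = (38 + (-8)²*79) - 293 = (38 + 64*79) - 293 = (38 + 5056) - 293 = 5094 - 293 = 4801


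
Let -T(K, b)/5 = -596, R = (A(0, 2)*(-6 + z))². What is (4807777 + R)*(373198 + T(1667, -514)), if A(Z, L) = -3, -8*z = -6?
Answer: 14469386015689/8 ≈ 1.8087e+12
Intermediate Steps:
z = ¾ (z = -⅛*(-6) = ¾ ≈ 0.75000)
R = 3969/16 (R = (-3*(-6 + ¾))² = (-3*(-21/4))² = (63/4)² = 3969/16 ≈ 248.06)
T(K, b) = 2980 (T(K, b) = -5*(-596) = 2980)
(4807777 + R)*(373198 + T(1667, -514)) = (4807777 + 3969/16)*(373198 + 2980) = (76928401/16)*376178 = 14469386015689/8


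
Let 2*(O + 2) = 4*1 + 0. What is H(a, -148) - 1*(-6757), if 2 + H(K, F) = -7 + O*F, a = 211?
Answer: 6748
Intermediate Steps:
O = 0 (O = -2 + (4*1 + 0)/2 = -2 + (4 + 0)/2 = -2 + (½)*4 = -2 + 2 = 0)
H(K, F) = -9 (H(K, F) = -2 + (-7 + 0*F) = -2 + (-7 + 0) = -2 - 7 = -9)
H(a, -148) - 1*(-6757) = -9 - 1*(-6757) = -9 + 6757 = 6748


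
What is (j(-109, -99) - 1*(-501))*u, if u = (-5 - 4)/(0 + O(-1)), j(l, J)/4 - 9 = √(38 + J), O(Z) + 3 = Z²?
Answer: 4833/2 + 18*I*√61 ≈ 2416.5 + 140.58*I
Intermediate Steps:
O(Z) = -3 + Z²
j(l, J) = 36 + 4*√(38 + J)
u = 9/2 (u = (-5 - 4)/(0 + (-3 + (-1)²)) = -9/(0 + (-3 + 1)) = -9/(0 - 2) = -9/(-2) = -9*(-½) = 9/2 ≈ 4.5000)
(j(-109, -99) - 1*(-501))*u = ((36 + 4*√(38 - 99)) - 1*(-501))*(9/2) = ((36 + 4*√(-61)) + 501)*(9/2) = ((36 + 4*(I*√61)) + 501)*(9/2) = ((36 + 4*I*√61) + 501)*(9/2) = (537 + 4*I*√61)*(9/2) = 4833/2 + 18*I*√61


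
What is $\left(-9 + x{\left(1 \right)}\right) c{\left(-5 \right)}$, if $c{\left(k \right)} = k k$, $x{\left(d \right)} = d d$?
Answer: $-200$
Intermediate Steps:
$x{\left(d \right)} = d^{2}$
$c{\left(k \right)} = k^{2}$
$\left(-9 + x{\left(1 \right)}\right) c{\left(-5 \right)} = \left(-9 + 1^{2}\right) \left(-5\right)^{2} = \left(-9 + 1\right) 25 = \left(-8\right) 25 = -200$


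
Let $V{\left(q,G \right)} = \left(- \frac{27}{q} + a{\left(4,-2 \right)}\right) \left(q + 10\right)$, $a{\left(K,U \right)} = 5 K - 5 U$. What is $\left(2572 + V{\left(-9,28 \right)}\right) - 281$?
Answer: $2324$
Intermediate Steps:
$a{\left(K,U \right)} = - 5 U + 5 K$
$V{\left(q,G \right)} = \left(10 + q\right) \left(30 - \frac{27}{q}\right)$ ($V{\left(q,G \right)} = \left(- \frac{27}{q} + \left(\left(-5\right) \left(-2\right) + 5 \cdot 4\right)\right) \left(q + 10\right) = \left(- \frac{27}{q} + \left(10 + 20\right)\right) \left(10 + q\right) = \left(- \frac{27}{q} + 30\right) \left(10 + q\right) = \left(30 - \frac{27}{q}\right) \left(10 + q\right) = \left(10 + q\right) \left(30 - \frac{27}{q}\right)$)
$\left(2572 + V{\left(-9,28 \right)}\right) - 281 = \left(2572 + \left(273 - \frac{270}{-9} + 30 \left(-9\right)\right)\right) - 281 = \left(2572 - -33\right) - 281 = \left(2572 + \left(273 + 30 - 270\right)\right) - 281 = \left(2572 + 33\right) - 281 = 2605 - 281 = 2324$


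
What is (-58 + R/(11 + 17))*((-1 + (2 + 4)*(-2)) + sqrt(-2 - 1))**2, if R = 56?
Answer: -9296 + 1456*I*sqrt(3) ≈ -9296.0 + 2521.9*I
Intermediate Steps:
(-58 + R/(11 + 17))*((-1 + (2 + 4)*(-2)) + sqrt(-2 - 1))**2 = (-58 + 56/(11 + 17))*((-1 + (2 + 4)*(-2)) + sqrt(-2 - 1))**2 = (-58 + 56/28)*((-1 + 6*(-2)) + sqrt(-3))**2 = (-58 + 56*(1/28))*((-1 - 12) + I*sqrt(3))**2 = (-58 + 2)*(-13 + I*sqrt(3))**2 = -56*(-13 + I*sqrt(3))**2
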